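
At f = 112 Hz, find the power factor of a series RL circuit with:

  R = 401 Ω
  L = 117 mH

Step 1 — Angular frequency: ω = 2π·f = 2π·112 = 703.7 rad/s.
Step 2 — Component impedances:
  R: Z = R = 401 Ω
  L: Z = jωL = j·703.7·0.117 = 0 + j82.33 Ω
Step 3 — Series combination: Z_total = R + L = 401 + j82.33 Ω = 409.4∠11.6° Ω.
Step 4 — Power factor: PF = cos(φ) = Re(Z)/|Z| = 401/409.37 = 0.9796.
Step 5 — Type: Im(Z) = 82.33 ⇒ lagging (phase φ = 11.6°).

PF = 0.9796 (lagging, φ = 11.6°)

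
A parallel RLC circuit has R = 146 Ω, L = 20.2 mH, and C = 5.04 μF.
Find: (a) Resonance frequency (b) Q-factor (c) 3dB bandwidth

Step 1 — Resonance: ω₀ = 1/√(LC) = 1/√(0.0202·5.04e-06) = 3134 rad/s.
Step 2 — f₀ = ω₀/(2π) = 498.8 Hz.
Step 3 — Parallel Q: Q = R/(ω₀L) = 146/(3134·0.0202) = 2.306.
Step 4 — Bandwidth: Δω = ω₀/Q = 1359 rad/s; BW = Δω/(2π) = 216.3 Hz.

(a) f₀ = 498.8 Hz  (b) Q = 2.306  (c) BW = 216.3 Hz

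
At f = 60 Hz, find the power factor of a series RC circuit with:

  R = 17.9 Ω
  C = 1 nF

Step 1 — Angular frequency: ω = 2π·f = 2π·60 = 377 rad/s.
Step 2 — Component impedances:
  R: Z = R = 17.9 Ω
  C: Z = 1/(jωC) = -j/(ω·C) = 0 - j2.653e+06 Ω
Step 3 — Series combination: Z_total = R + C = 17.9 - j2.653e+06 Ω = 2.653e+06∠-90.0° Ω.
Step 4 — Power factor: PF = cos(φ) = Re(Z)/|Z| = 17.9/2.6526e+06 = 6.748e-06.
Step 5 — Type: Im(Z) = -2.653e+06 ⇒ leading (phase φ = -90.0°).

PF = 6.748e-06 (leading, φ = -90.0°)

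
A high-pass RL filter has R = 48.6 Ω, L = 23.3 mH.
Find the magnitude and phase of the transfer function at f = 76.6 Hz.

Step 1 — Angular frequency: ω = 2π·76.6 = 481.3 rad/s.
Step 2 — Transfer function: H(jω) = jωL/(R + jωL).
Step 3 — Numerator jωL = j·11.21; denominator R + jωL = 48.6 + j11.21.
Step 4 — H = 0.05055 + j0.2191.
Step 5 — Magnitude: |H| = 0.2248 (-13.0 dB); phase: φ = 77.0°.

|H| = 0.2248 (-13.0 dB), φ = 77.0°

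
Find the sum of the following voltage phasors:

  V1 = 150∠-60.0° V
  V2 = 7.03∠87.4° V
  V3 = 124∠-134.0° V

Step 1 — Convert each phasor to rectangular form:
  V1 = 150·(cos(-60.0°) + j·sin(-60.0°)) = 75 - j129.9 V
  V2 = 7.03·(cos(87.4°) + j·sin(87.4°)) = 0.3189 + j7.023 V
  V3 = 124·(cos(-134.0°) + j·sin(-134.0°)) = -86.14 - j89.2 V
Step 2 — Sum components: V_total = -10.82 - j212.1 V.
Step 3 — Convert to polar: |V_total| = 212.4 V, ∠V_total = -92.9°.

V_total = 212.4∠-92.9° V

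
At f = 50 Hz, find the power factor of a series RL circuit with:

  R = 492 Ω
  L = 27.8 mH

Step 1 — Angular frequency: ω = 2π·f = 2π·50 = 314.2 rad/s.
Step 2 — Component impedances:
  R: Z = R = 492 Ω
  L: Z = jωL = j·314.2·0.0278 = 0 + j8.734 Ω
Step 3 — Series combination: Z_total = R + L = 492 + j8.734 Ω = 492.1∠1.0° Ω.
Step 4 — Power factor: PF = cos(φ) = Re(Z)/|Z| = 492/492.1 = 0.9998.
Step 5 — Type: Im(Z) = 8.734 ⇒ lagging (phase φ = 1.0°).

PF = 0.9998 (lagging, φ = 1.0°)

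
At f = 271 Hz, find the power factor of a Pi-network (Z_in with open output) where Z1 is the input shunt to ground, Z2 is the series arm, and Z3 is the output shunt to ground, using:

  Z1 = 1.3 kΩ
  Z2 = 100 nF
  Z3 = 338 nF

Step 1 — Angular frequency: ω = 2π·f = 2π·271 = 1703 rad/s.
Step 2 — Component impedances:
  Z1: Z = R = 1300 Ω
  Z2: Z = 1/(jωC) = -j/(ω·C) = 0 - j5873 Ω
  Z3: Z = 1/(jωC) = -j/(ω·C) = 0 - j1738 Ω
Step 3 — With open output, the series arm Z2 and the output shunt Z3 appear in series to ground: Z2 + Z3 = 0 - j7610 Ω.
Step 4 — Parallel with input shunt Z1: Z_in = Z1 || (Z2 + Z3) = 1263 - j215.8 Ω = 1281∠-9.7° Ω.
Step 5 — Power factor: PF = cos(φ) = Re(Z)/|Z| = 1263.1/1281.4 = 0.9857.
Step 6 — Type: Im(Z) = -215.8 ⇒ leading (phase φ = -9.7°).

PF = 0.9857 (leading, φ = -9.7°)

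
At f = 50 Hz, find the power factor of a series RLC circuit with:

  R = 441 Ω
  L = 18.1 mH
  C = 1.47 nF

Step 1 — Angular frequency: ω = 2π·f = 2π·50 = 314.2 rad/s.
Step 2 — Component impedances:
  R: Z = R = 441 Ω
  L: Z = jωL = j·314.2·0.0181 = 0 + j5.686 Ω
  C: Z = 1/(jωC) = -j/(ω·C) = 0 - j2.165e+06 Ω
Step 3 — Series combination: Z_total = R + L + C = 441 - j2.165e+06 Ω = 2.165e+06∠-90.0° Ω.
Step 4 — Power factor: PF = cos(φ) = Re(Z)/|Z| = 441/2.165e+06 = 0.0002037.
Step 5 — Type: Im(Z) = -2.165e+06 ⇒ leading (phase φ = -90.0°).

PF = 0.0002037 (leading, φ = -90.0°)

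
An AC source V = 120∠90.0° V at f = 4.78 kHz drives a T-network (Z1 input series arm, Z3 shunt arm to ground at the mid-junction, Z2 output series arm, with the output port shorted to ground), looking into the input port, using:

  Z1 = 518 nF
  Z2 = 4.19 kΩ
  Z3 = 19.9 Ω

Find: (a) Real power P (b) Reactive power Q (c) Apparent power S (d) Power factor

Step 1 — Angular frequency: ω = 2π·f = 2π·4780 = 3.003e+04 rad/s.
Step 2 — Component impedances:
  Z1: Z = 1/(jωC) = -j/(ω·C) = 0 - j64.28 Ω
  Z2: Z = R = 4190 Ω
  Z3: Z = R = 19.9 Ω
Step 3 — With the output port shorted to ground, the output series arm Z2 runs from the junction to ground; the shunt arm Z3 also runs from the junction to ground. They appear in parallel: Z3 || Z2 = 19.81 Ω.
Step 4 — Series with input arm Z1: Z_in = Z1 + (Z3 || Z2) = 19.81 - j64.28 Ω = 67.26∠-72.9° Ω.
Step 5 — Source phasor: V = 120∠90.0° V = 0 + j120 V.
Step 6 — Current: I = V / Z = -1.705 + j0.5254 A = 1.784∠162.9° A.
Step 7 — Complex power: S = V·I* = 63.04 - j204.6 VA.
Step 8 — Real power: P = Re(S) = 63.04 W.
Step 9 — Reactive power: Q = Im(S) = -204.6 VAR.
Step 10 — Apparent power: |S| = 214.1 VA.
Step 11 — Power factor: PF = P/|S| = 0.2945 (leading).

(a) P = 63.04 W  (b) Q = -204.6 VAR  (c) S = 214.1 VA  (d) PF = 0.2945 (leading)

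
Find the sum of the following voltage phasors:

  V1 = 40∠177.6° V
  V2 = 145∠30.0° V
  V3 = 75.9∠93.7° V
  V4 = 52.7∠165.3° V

Step 1 — Convert each phasor to rectangular form:
  V1 = 40·(cos(177.6°) + j·sin(177.6°)) = -39.96 + j1.675 V
  V2 = 145·(cos(30.0°) + j·sin(30.0°)) = 125.6 + j72.5 V
  V3 = 75.9·(cos(93.7°) + j·sin(93.7°)) = -4.898 + j75.74 V
  V4 = 52.7·(cos(165.3°) + j·sin(165.3°)) = -50.98 + j13.37 V
Step 2 — Sum components: V_total = 29.74 + j163.3 V.
Step 3 — Convert to polar: |V_total| = 166 V, ∠V_total = 79.7°.

V_total = 166∠79.7° V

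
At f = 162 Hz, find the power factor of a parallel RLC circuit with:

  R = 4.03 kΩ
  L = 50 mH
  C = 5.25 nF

Step 1 — Angular frequency: ω = 2π·f = 2π·162 = 1018 rad/s.
Step 2 — Component impedances:
  R: Z = R = 4030 Ω
  L: Z = jωL = j·1018·0.05 = 0 + j50.89 Ω
  C: Z = 1/(jωC) = -j/(ω·C) = 0 - j1.871e+05 Ω
Step 3 — Parallel combination: 1/Z_total = 1/R + 1/L + 1/C; Z_total = 0.643 + j50.9 Ω = 50.9∠89.3° Ω.
Step 4 — Power factor: PF = cos(φ) = Re(Z)/|Z| = 0.643/50.9 = 0.01263.
Step 5 — Type: Im(Z) = 50.9 ⇒ lagging (phase φ = 89.3°).

PF = 0.01263 (lagging, φ = 89.3°)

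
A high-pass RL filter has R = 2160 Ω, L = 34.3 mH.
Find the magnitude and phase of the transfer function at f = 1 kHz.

Step 1 — Angular frequency: ω = 2π·1000 = 6283 rad/s.
Step 2 — Transfer function: H(jω) = jωL/(R + jωL).
Step 3 — Numerator jωL = j·215.5; denominator R + jωL = 2160 + j215.5.
Step 4 — H = 0.009857 + j0.09879.
Step 5 — Magnitude: |H| = 0.09928 (-20.1 dB); phase: φ = 84.3°.

|H| = 0.09928 (-20.1 dB), φ = 84.3°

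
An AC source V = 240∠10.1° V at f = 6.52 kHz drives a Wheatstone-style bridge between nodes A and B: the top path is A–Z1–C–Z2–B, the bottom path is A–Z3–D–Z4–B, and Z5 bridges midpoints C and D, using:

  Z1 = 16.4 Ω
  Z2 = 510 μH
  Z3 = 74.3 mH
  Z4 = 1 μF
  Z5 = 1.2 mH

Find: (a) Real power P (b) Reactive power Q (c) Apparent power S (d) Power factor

Step 1 — Angular frequency: ω = 2π·f = 2π·6520 = 4.097e+04 rad/s.
Step 2 — Component impedances:
  Z1: Z = R = 16.4 Ω
  Z2: Z = jωL = j·4.097e+04·0.00051 = 0 + j20.89 Ω
  Z3: Z = jωL = j·4.097e+04·0.0743 = 0 + j3044 Ω
  Z4: Z = 1/(jωC) = -j/(ω·C) = 0 - j24.41 Ω
  Z5: Z = jωL = j·4.097e+04·0.0012 = 0 + j49.16 Ω
Step 3 — Bridge requires nodal analysis (the Z5 bridge couples midpoints C and D, so the two paths cannot be reduced to a simple series/parallel combination). Setting node B to ground and injecting 1 A at node A, the 3-node admittance system at A, C, D solves to V_A = Z_AB = 16.16 + j11.25 Ω = 19.69∠34.8° Ω.
Step 4 — Source phasor: V = 240∠10.1° V = 236.3 + j42.09 V.
Step 5 — Current: I = V / Z = 11.07 - j5.103 A = 12.19∠-24.7° A.
Step 6 — Complex power: S = V·I* = 2401 + j1672 VA.
Step 7 — Real power: P = Re(S) = 2401 W.
Step 8 — Reactive power: Q = Im(S) = 1672 VAR.
Step 9 — Apparent power: |S| = 2926 VA.
Step 10 — Power factor: PF = P/|S| = 0.8207 (lagging).

(a) P = 2401 W  (b) Q = 1672 VAR  (c) S = 2926 VA  (d) PF = 0.8207 (lagging)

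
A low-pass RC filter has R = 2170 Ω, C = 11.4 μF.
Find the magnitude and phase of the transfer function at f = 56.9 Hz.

Step 1 — Angular frequency: ω = 2π·56.9 = 357.5 rad/s.
Step 2 — Transfer function: H(jω) = 1/(1 + jωRC).
Step 3 — Denominator: 1 + jωRC = 1 + j·357.5·2170·1.14e-05 = 1 + j8.844.
Step 4 — H = 0.01262 - j0.1116.
Step 5 — Magnitude: |H| = 0.1124 (-19.0 dB); phase: φ = -83.5°.

|H| = 0.1124 (-19.0 dB), φ = -83.5°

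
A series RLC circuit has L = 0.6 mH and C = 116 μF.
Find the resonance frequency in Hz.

Step 1 — Resonance condition Im(Z)=0 gives ω₀ = 1/√(LC).
Step 2 — ω₀ = 1/√(0.0006·0.000116) = 3790 rad/s.
Step 3 — f₀ = ω₀/(2π) = 603.3 Hz.

f₀ = 603.3 Hz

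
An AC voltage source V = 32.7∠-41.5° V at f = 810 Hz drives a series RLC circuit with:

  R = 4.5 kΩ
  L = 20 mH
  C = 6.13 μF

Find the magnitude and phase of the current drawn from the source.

Step 1 — Angular frequency: ω = 2π·f = 2π·810 = 5089 rad/s.
Step 2 — Component impedances:
  R: Z = R = 4500 Ω
  L: Z = jωL = j·5089·0.02 = 0 + j101.8 Ω
  C: Z = 1/(jωC) = -j/(ω·C) = 0 - j32.05 Ω
Step 3 — Series combination: Z_total = R + L + C = 4500 + j69.73 Ω = 4501∠0.9° Ω.
Step 4 — Source phasor: V = 32.7∠-41.5° V = 24.49 - j21.67 V.
Step 5 — Ohm's law: I = V / Z_total = (24.49 - j21.67) / (4500 + j69.73) = 0.005367 - j0.004898 A.
Step 6 — Convert to polar: |I| = 0.007266 A, ∠I = -42.4°.

I = 0.007266∠-42.4° A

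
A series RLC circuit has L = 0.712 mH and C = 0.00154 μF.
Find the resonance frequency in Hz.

Step 1 — Resonance condition Im(Z)=0 gives ω₀ = 1/√(LC).
Step 2 — ω₀ = 1/√(0.000712·1.54e-09) = 9.55e+05 rad/s.
Step 3 — f₀ = ω₀/(2π) = 1.52e+05 Hz.

f₀ = 1.52e+05 Hz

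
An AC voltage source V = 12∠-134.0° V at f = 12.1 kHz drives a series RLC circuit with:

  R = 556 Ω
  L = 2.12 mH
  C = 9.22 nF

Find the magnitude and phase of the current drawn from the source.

Step 1 — Angular frequency: ω = 2π·f = 2π·1.21e+04 = 7.603e+04 rad/s.
Step 2 — Component impedances:
  R: Z = R = 556 Ω
  L: Z = jωL = j·7.603e+04·0.00212 = 0 + j161.2 Ω
  C: Z = 1/(jωC) = -j/(ω·C) = 0 - j1427 Ω
Step 3 — Series combination: Z_total = R + L + C = 556 - j1265 Ω = 1382∠-66.3° Ω.
Step 4 — Source phasor: V = 12∠-134.0° V = -8.336 - j8.632 V.
Step 5 — Ohm's law: I = V / Z_total = (-8.336 - j8.632) / (556 - j1265) = 0.003292 - j0.008034 A.
Step 6 — Convert to polar: |I| = 0.008682 A, ∠I = -67.7°.

I = 0.008682∠-67.7° A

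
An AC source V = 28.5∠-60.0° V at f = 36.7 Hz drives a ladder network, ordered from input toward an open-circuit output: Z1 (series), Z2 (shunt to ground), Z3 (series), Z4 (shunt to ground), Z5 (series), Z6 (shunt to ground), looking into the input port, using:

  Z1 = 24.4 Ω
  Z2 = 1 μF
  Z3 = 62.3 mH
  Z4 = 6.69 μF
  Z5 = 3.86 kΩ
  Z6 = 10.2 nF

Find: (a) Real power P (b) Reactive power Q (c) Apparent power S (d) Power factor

Step 1 — Angular frequency: ω = 2π·f = 2π·36.7 = 230.6 rad/s.
Step 2 — Component impedances:
  Z1: Z = R = 24.4 Ω
  Z2: Z = 1/(jωC) = -j/(ω·C) = 0 - j4337 Ω
  Z3: Z = jωL = j·230.6·0.0623 = 0 + j14.37 Ω
  Z4: Z = 1/(jωC) = -j/(ω·C) = 0 - j648.2 Ω
  Z5: Z = R = 3860 Ω
  Z6: Z = 1/(jωC) = -j/(ω·C) = 0 - j4.252e+05 Ω
Step 3 — Ladder network (open output): work backward from the far end, alternating series and parallel combinations. Z_in = 24.41 - j552.3 Ω = 552.8∠-87.5° Ω.
Step 4 — Source phasor: V = 28.5∠-60.0° V = 14.25 - j24.68 V.
Step 5 — Current: I = V / Z = 0.04574 + j0.02378 A = 0.05155∠27.5° A.
Step 6 — Complex power: S = V·I* = 0.06487 - j1.468 VA.
Step 7 — Real power: P = Re(S) = 0.06487 W.
Step 8 — Reactive power: Q = Im(S) = -1.468 VAR.
Step 9 — Apparent power: |S| = 1.469 VA.
Step 10 — Power factor: PF = P/|S| = 0.04415 (leading).

(a) P = 0.06487 W  (b) Q = -1.468 VAR  (c) S = 1.469 VA  (d) PF = 0.04415 (leading)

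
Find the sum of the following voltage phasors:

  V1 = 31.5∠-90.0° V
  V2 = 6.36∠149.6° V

Step 1 — Convert each phasor to rectangular form:
  V1 = 31.5·(cos(-90.0°) + j·sin(-90.0°)) = 0 - j31.5 V
  V2 = 6.36·(cos(149.6°) + j·sin(149.6°)) = -5.486 + j3.218 V
Step 2 — Sum components: V_total = -5.486 - j28.28 V.
Step 3 — Convert to polar: |V_total| = 28.81 V, ∠V_total = -101.0°.

V_total = 28.81∠-101.0° V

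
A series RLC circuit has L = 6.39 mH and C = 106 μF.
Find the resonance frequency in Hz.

Step 1 — Resonance condition Im(Z)=0 gives ω₀ = 1/√(LC).
Step 2 — ω₀ = 1/√(0.00639·0.000106) = 1215 rad/s.
Step 3 — f₀ = ω₀/(2π) = 193.4 Hz.

f₀ = 193.4 Hz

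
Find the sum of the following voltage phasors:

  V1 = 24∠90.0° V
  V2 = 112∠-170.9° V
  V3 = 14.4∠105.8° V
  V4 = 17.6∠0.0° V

Step 1 — Convert each phasor to rectangular form:
  V1 = 24·(cos(90.0°) + j·sin(90.0°)) = 0 + j24 V
  V2 = 112·(cos(-170.9°) + j·sin(-170.9°)) = -110.6 - j17.71 V
  V3 = 14.4·(cos(105.8°) + j·sin(105.8°)) = -3.921 + j13.86 V
  V4 = 17.6·(cos(0.0°) + j·sin(0.0°)) = 17.6 V
Step 2 — Sum components: V_total = -96.91 + j20.14 V.
Step 3 — Convert to polar: |V_total| = 98.98 V, ∠V_total = 168.3°.

V_total = 98.98∠168.3° V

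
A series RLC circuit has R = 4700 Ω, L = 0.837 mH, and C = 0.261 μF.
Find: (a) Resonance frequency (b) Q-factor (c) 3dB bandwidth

Step 1 — Resonance: ω₀ = 1/√(LC) = 1/√(0.000837·2.61e-07) = 6.766e+04 rad/s.
Step 2 — f₀ = ω₀/(2π) = 1.077e+04 Hz.
Step 3 — Series Q: Q = ω₀L/R = 6.766e+04·0.000837/4700 = 0.01205.
Step 4 — Bandwidth: Δω = ω₀/Q = 5.615e+06 rad/s; BW = Δω/(2π) = 8.937e+05 Hz.

(a) f₀ = 1.077e+04 Hz  (b) Q = 0.01205  (c) BW = 8.937e+05 Hz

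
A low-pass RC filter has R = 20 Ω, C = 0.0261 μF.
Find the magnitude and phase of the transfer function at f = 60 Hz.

Step 1 — Angular frequency: ω = 2π·60 = 377 rad/s.
Step 2 — Transfer function: H(jω) = 1/(1 + jωRC).
Step 3 — Denominator: 1 + jωRC = 1 + j·377·20·2.61e-08 = 1 + j0.0001968.
Step 4 — H = 1 - j0.0001968.
Step 5 — Magnitude: |H| = 1 (-0.0 dB); phase: φ = -0.0°.

|H| = 1 (-0.0 dB), φ = -0.0°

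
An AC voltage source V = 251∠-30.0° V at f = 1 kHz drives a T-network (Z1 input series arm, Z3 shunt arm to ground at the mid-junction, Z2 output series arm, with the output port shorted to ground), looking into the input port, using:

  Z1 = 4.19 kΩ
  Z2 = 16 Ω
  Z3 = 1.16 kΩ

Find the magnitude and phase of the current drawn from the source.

Step 1 — Angular frequency: ω = 2π·f = 2π·1000 = 6283 rad/s.
Step 2 — Component impedances:
  Z1: Z = R = 4190 Ω
  Z2: Z = R = 16 Ω
  Z3: Z = R = 1160 Ω
Step 3 — With the output port shorted to ground, the output series arm Z2 runs from the junction to ground; the shunt arm Z3 also runs from the junction to ground. They appear in parallel: Z3 || Z2 = 15.78 Ω.
Step 4 — Series with input arm Z1: Z_in = Z1 + (Z3 || Z2) = 4206 Ω = 4206∠0.0° Ω.
Step 5 — Source phasor: V = 251∠-30.0° V = 217.4 - j125.5 V.
Step 6 — Ohm's law: I = V / Z_total = (217.4 - j125.5) / (4206) = 0.05168 - j0.02984 A.
Step 7 — Convert to polar: |I| = 0.05968 A, ∠I = -30.0°.

I = 0.05968∠-30.0° A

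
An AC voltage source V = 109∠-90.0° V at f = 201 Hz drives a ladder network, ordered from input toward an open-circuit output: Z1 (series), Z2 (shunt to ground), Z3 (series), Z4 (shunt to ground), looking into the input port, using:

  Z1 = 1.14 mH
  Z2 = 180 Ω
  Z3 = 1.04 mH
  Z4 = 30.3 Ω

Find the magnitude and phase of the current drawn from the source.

Step 1 — Angular frequency: ω = 2π·f = 2π·201 = 1263 rad/s.
Step 2 — Component impedances:
  Z1: Z = jωL = j·1263·0.00114 = 0 + j1.44 Ω
  Z2: Z = R = 180 Ω
  Z3: Z = jωL = j·1263·0.00104 = 0 + j1.313 Ω
  Z4: Z = R = 30.3 Ω
Step 3 — Ladder network (open output): work backward from the far end, alternating series and parallel combinations. Z_in = 25.94 + j2.402 Ω = 26.05∠5.3° Ω.
Step 4 — Source phasor: V = 109∠-90.0° V = 0 - j109 V.
Step 5 — Ohm's law: I = V / Z_total = (0 - j109) / (25.94 + j2.402) = -0.3858 - j4.166 A.
Step 6 — Convert to polar: |I| = 4.184 A, ∠I = -95.3°.

I = 4.184∠-95.3° A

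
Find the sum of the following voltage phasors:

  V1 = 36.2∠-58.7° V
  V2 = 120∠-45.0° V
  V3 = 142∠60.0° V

Step 1 — Convert each phasor to rectangular form:
  V1 = 36.2·(cos(-58.7°) + j·sin(-58.7°)) = 18.81 - j30.93 V
  V2 = 120·(cos(-45.0°) + j·sin(-45.0°)) = 84.85 - j84.85 V
  V3 = 142·(cos(60.0°) + j·sin(60.0°)) = 71 + j123 V
Step 2 — Sum components: V_total = 174.7 + j7.191 V.
Step 3 — Convert to polar: |V_total| = 174.8 V, ∠V_total = 2.4°.

V_total = 174.8∠2.4° V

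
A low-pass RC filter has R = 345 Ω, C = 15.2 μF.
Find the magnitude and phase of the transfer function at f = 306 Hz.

Step 1 — Angular frequency: ω = 2π·306 = 1923 rad/s.
Step 2 — Transfer function: H(jω) = 1/(1 + jωRC).
Step 3 — Denominator: 1 + jωRC = 1 + j·1923·345·1.52e-05 = 1 + j10.08.
Step 4 — H = 0.009741 - j0.09822.
Step 5 — Magnitude: |H| = 0.0987 (-20.1 dB); phase: φ = -84.3°.

|H| = 0.0987 (-20.1 dB), φ = -84.3°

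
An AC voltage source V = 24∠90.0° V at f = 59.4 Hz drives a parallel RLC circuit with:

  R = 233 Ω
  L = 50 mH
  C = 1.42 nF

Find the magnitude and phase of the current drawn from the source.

Step 1 — Angular frequency: ω = 2π·f = 2π·59.4 = 373.2 rad/s.
Step 2 — Component impedances:
  R: Z = R = 233 Ω
  L: Z = jωL = j·373.2·0.05 = 0 + j18.66 Ω
  C: Z = 1/(jωC) = -j/(ω·C) = 0 - j1.887e+06 Ω
Step 3 — Parallel combination: 1/Z_total = 1/R + 1/L + 1/C; Z_total = 1.485 + j18.54 Ω = 18.6∠85.4° Ω.
Step 4 — Source phasor: V = 24∠90.0° V = 0 + j24 V.
Step 5 — Ohm's law: I = V / Z_total = (0 + j24) / (1.485 + j18.54) = 1.286 + j0.103 A.
Step 6 — Convert to polar: |I| = 1.29 A, ∠I = 4.6°.

I = 1.29∠4.6° A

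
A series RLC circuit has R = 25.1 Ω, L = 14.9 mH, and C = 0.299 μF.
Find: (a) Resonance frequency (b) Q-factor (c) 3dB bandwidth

Step 1 — Resonance: ω₀ = 1/√(LC) = 1/√(0.0149·2.99e-07) = 1.498e+04 rad/s.
Step 2 — f₀ = ω₀/(2π) = 2384 Hz.
Step 3 — Series Q: Q = ω₀L/R = 1.498e+04·0.0149/25.1 = 8.894.
Step 4 — Bandwidth: Δω = ω₀/Q = 1685 rad/s; BW = Δω/(2π) = 268.1 Hz.

(a) f₀ = 2384 Hz  (b) Q = 8.894  (c) BW = 268.1 Hz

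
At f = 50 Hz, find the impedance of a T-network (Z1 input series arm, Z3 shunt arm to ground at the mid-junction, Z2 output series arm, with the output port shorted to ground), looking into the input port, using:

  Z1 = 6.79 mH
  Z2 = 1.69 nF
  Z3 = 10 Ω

Step 1 — Angular frequency: ω = 2π·f = 2π·50 = 314.2 rad/s.
Step 2 — Component impedances:
  Z1: Z = jωL = j·314.2·0.00679 = 0 + j2.133 Ω
  Z2: Z = 1/(jωC) = -j/(ω·C) = 0 - j1.883e+06 Ω
  Z3: Z = R = 10 Ω
Step 3 — With the output port shorted to ground, the output series arm Z2 runs from the junction to ground; the shunt arm Z3 also runs from the junction to ground. They appear in parallel: Z3 || Z2 = 10 - j5.309e-05 Ω.
Step 4 — Series with input arm Z1: Z_in = Z1 + (Z3 || Z2) = 10 + j2.133 Ω = 10.22∠12.0° Ω.

Z = 10 + j2.133 Ω = 10.22∠12.0° Ω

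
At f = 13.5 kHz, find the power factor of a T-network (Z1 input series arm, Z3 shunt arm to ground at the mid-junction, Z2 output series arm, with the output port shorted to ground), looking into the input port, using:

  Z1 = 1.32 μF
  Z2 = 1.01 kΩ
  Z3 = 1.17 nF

Step 1 — Angular frequency: ω = 2π·f = 2π·1.35e+04 = 8.482e+04 rad/s.
Step 2 — Component impedances:
  Z1: Z = 1/(jωC) = -j/(ω·C) = 0 - j8.931 Ω
  Z2: Z = R = 1010 Ω
  Z3: Z = 1/(jωC) = -j/(ω·C) = 0 - j1.008e+04 Ω
Step 3 — With the output port shorted to ground, the output series arm Z2 runs from the junction to ground; the shunt arm Z3 also runs from the junction to ground. They appear in parallel: Z3 || Z2 = 1000 - j100.2 Ω.
Step 4 — Series with input arm Z1: Z_in = Z1 + (Z3 || Z2) = 1000 - j109.2 Ω = 1006∠-6.2° Ω.
Step 5 — Power factor: PF = cos(φ) = Re(Z)/|Z| = 999.95/1005.9 = 0.9941.
Step 6 — Type: Im(Z) = -109.2 ⇒ leading (phase φ = -6.2°).

PF = 0.9941 (leading, φ = -6.2°)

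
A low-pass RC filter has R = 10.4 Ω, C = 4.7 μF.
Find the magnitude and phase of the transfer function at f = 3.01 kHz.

Step 1 — Angular frequency: ω = 2π·3010 = 1.891e+04 rad/s.
Step 2 — Transfer function: H(jω) = 1/(1 + jωRC).
Step 3 — Denominator: 1 + jωRC = 1 + j·1.891e+04·10.4·4.7e-06 = 1 + j0.9244.
Step 4 — H = 0.5392 - j0.4985.
Step 5 — Magnitude: |H| = 0.7343 (-2.7 dB); phase: φ = -42.8°.

|H| = 0.7343 (-2.7 dB), φ = -42.8°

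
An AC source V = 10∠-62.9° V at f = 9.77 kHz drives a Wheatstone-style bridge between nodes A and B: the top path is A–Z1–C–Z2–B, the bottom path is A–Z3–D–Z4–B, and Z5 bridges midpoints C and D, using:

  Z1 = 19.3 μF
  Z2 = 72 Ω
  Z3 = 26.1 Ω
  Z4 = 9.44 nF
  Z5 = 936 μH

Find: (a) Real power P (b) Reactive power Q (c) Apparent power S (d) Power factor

Step 1 — Angular frequency: ω = 2π·f = 2π·9770 = 6.139e+04 rad/s.
Step 2 — Component impedances:
  Z1: Z = 1/(jωC) = -j/(ω·C) = 0 - j0.8441 Ω
  Z2: Z = R = 72 Ω
  Z3: Z = R = 26.1 Ω
  Z4: Z = 1/(jωC) = -j/(ω·C) = 0 - j1726 Ω
  Z5: Z = jωL = j·6.139e+04·0.000936 = 0 + j57.46 Ω
Step 3 — Bridge requires nodal analysis (the Z5 bridge couples midpoints C and D, so the two paths cannot be reduced to a simple series/parallel combination). Setting node B to ground and injecting 1 A at node A, the 3-node admittance system at A, C, D solves to V_A = Z_AB = 71.78 - j3.89 Ω = 71.88∠-3.1° Ω.
Step 4 — Source phasor: V = 10∠-62.9° V = 4.555 - j8.902 V.
Step 5 — Current: I = V / Z = 0.06998 - j0.1202 A = 0.1391∠-59.8° A.
Step 6 — Complex power: S = V·I* = 1.389 - j0.07527 VA.
Step 7 — Real power: P = Re(S) = 1.389 W.
Step 8 — Reactive power: Q = Im(S) = -0.07527 VAR.
Step 9 — Apparent power: |S| = 1.391 VA.
Step 10 — Power factor: PF = P/|S| = 0.9985 (leading).

(a) P = 1.389 W  (b) Q = -0.07527 VAR  (c) S = 1.391 VA  (d) PF = 0.9985 (leading)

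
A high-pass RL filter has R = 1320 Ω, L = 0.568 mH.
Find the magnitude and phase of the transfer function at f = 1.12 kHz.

Step 1 — Angular frequency: ω = 2π·1120 = 7037 rad/s.
Step 2 — Transfer function: H(jω) = jωL/(R + jωL).
Step 3 — Numerator jωL = j·3.997; denominator R + jωL = 1320 + j3.997.
Step 4 — H = 9.169e-06 + j0.003028.
Step 5 — Magnitude: |H| = 0.003028 (-50.4 dB); phase: φ = 89.8°.

|H| = 0.003028 (-50.4 dB), φ = 89.8°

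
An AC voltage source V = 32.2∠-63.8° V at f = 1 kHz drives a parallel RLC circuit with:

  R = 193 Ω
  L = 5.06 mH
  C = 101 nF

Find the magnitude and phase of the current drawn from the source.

Step 1 — Angular frequency: ω = 2π·f = 2π·1000 = 6283 rad/s.
Step 2 — Component impedances:
  R: Z = R = 193 Ω
  L: Z = jωL = j·6283·0.00506 = 0 + j31.79 Ω
  C: Z = 1/(jωC) = -j/(ω·C) = 0 - j1576 Ω
Step 3 — Parallel combination: 1/Z_total = 1/R + 1/L + 1/C; Z_total = 5.305 + j31.56 Ω = 32∠80.5° Ω.
Step 4 — Source phasor: V = 32.2∠-63.8° V = 14.22 - j28.89 V.
Step 5 — Ohm's law: I = V / Z_total = (14.22 - j28.89) / (5.305 + j31.56) = -0.8168 - j0.5878 A.
Step 6 — Convert to polar: |I| = 1.006 A, ∠I = -144.3°.

I = 1.006∠-144.3° A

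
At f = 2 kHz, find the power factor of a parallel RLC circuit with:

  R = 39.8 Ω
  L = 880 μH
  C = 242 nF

Step 1 — Angular frequency: ω = 2π·f = 2π·2000 = 1.257e+04 rad/s.
Step 2 — Component impedances:
  R: Z = R = 39.8 Ω
  L: Z = jωL = j·1.257e+04·0.00088 = 0 + j11.06 Ω
  C: Z = 1/(jωC) = -j/(ω·C) = 0 - j328.8 Ω
Step 3 — Parallel combination: 1/Z_total = 1/R + 1/L + 1/C; Z_total = 3.039 + j10.57 Ω = 11∠74.0° Ω.
Step 4 — Power factor: PF = cos(φ) = Re(Z)/|Z| = 3.039/11 = 0.2763.
Step 5 — Type: Im(Z) = 10.57 ⇒ lagging (phase φ = 74.0°).

PF = 0.2763 (lagging, φ = 74.0°)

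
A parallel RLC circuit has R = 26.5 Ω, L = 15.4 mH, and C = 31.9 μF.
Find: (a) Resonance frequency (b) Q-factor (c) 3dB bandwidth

Step 1 — Resonance: ω₀ = 1/√(LC) = 1/√(0.0154·3.19e-05) = 1427 rad/s.
Step 2 — f₀ = ω₀/(2π) = 227.1 Hz.
Step 3 — Parallel Q: Q = R/(ω₀L) = 26.5/(1427·0.0154) = 1.206.
Step 4 — Bandwidth: Δω = ω₀/Q = 1183 rad/s; BW = Δω/(2π) = 188.3 Hz.

(a) f₀ = 227.1 Hz  (b) Q = 1.206  (c) BW = 188.3 Hz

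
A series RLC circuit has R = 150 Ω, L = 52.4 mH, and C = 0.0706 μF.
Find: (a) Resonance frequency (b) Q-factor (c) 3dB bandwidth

Step 1 — Resonance: ω₀ = 1/√(LC) = 1/√(0.0524·7.06e-08) = 1.644e+04 rad/s.
Step 2 — f₀ = ω₀/(2π) = 2617 Hz.
Step 3 — Series Q: Q = ω₀L/R = 1.644e+04·0.0524/150 = 5.743.
Step 4 — Bandwidth: Δω = ω₀/Q = 2863 rad/s; BW = Δω/(2π) = 455.6 Hz.

(a) f₀ = 2617 Hz  (b) Q = 5.743  (c) BW = 455.6 Hz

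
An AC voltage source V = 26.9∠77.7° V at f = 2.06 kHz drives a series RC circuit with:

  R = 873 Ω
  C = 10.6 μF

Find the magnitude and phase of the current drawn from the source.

Step 1 — Angular frequency: ω = 2π·f = 2π·2060 = 1.294e+04 rad/s.
Step 2 — Component impedances:
  R: Z = R = 873 Ω
  C: Z = 1/(jωC) = -j/(ω·C) = 0 - j7.289 Ω
Step 3 — Series combination: Z_total = R + C = 873 - j7.289 Ω = 873∠-0.5° Ω.
Step 4 — Source phasor: V = 26.9∠77.7° V = 5.731 + j26.28 V.
Step 5 — Ohm's law: I = V / Z_total = (5.731 + j26.28) / (873 - j7.289) = 0.006312 + j0.03016 A.
Step 6 — Convert to polar: |I| = 0.03081 A, ∠I = 78.2°.

I = 0.03081∠78.2° A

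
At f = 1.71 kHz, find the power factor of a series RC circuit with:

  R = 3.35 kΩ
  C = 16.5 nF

Step 1 — Angular frequency: ω = 2π·f = 2π·1710 = 1.074e+04 rad/s.
Step 2 — Component impedances:
  R: Z = R = 3350 Ω
  C: Z = 1/(jωC) = -j/(ω·C) = 0 - j5641 Ω
Step 3 — Series combination: Z_total = R + C = 3350 - j5641 Ω = 6561∠-59.3° Ω.
Step 4 — Power factor: PF = cos(φ) = Re(Z)/|Z| = 3350/6561 = 0.5106.
Step 5 — Type: Im(Z) = -5641 ⇒ leading (phase φ = -59.3°).

PF = 0.5106 (leading, φ = -59.3°)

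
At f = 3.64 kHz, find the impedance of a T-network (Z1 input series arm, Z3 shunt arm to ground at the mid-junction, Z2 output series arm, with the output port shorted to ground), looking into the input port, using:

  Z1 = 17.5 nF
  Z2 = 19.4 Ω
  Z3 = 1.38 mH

Step 1 — Angular frequency: ω = 2π·f = 2π·3640 = 2.287e+04 rad/s.
Step 2 — Component impedances:
  Z1: Z = 1/(jωC) = -j/(ω·C) = 0 - j2499 Ω
  Z2: Z = R = 19.4 Ω
  Z3: Z = jωL = j·2.287e+04·0.00138 = 0 + j31.56 Ω
Step 3 — With the output port shorted to ground, the output series arm Z2 runs from the junction to ground; the shunt arm Z3 also runs from the junction to ground. They appear in parallel: Z3 || Z2 = 14.08 + j8.655 Ω.
Step 4 — Series with input arm Z1: Z_in = Z1 + (Z3 || Z2) = 14.08 - j2490 Ω = 2490∠-89.7° Ω.

Z = 14.08 - j2490 Ω = 2490∠-89.7° Ω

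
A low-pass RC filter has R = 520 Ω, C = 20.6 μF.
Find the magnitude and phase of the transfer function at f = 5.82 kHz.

Step 1 — Angular frequency: ω = 2π·5820 = 3.657e+04 rad/s.
Step 2 — Transfer function: H(jω) = 1/(1 + jωRC).
Step 3 — Denominator: 1 + jωRC = 1 + j·3.657e+04·520·2.06e-05 = 1 + j391.7.
Step 4 — H = 6.517e-06 - j0.002553.
Step 5 — Magnitude: |H| = 0.002553 (-51.9 dB); phase: φ = -89.9°.

|H| = 0.002553 (-51.9 dB), φ = -89.9°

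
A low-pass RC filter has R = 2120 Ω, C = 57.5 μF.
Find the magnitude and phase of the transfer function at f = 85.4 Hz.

Step 1 — Angular frequency: ω = 2π·85.4 = 536.6 rad/s.
Step 2 — Transfer function: H(jω) = 1/(1 + jωRC).
Step 3 — Denominator: 1 + jωRC = 1 + j·536.6·2120·5.75e-05 = 1 + j65.41.
Step 4 — H = 0.0002337 - j0.01528.
Step 5 — Magnitude: |H| = 0.01529 (-36.3 dB); phase: φ = -89.1°.

|H| = 0.01529 (-36.3 dB), φ = -89.1°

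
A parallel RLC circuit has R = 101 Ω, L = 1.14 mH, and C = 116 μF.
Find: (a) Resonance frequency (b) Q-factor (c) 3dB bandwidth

Step 1 — Resonance: ω₀ = 1/√(LC) = 1/√(0.00114·0.000116) = 2750 rad/s.
Step 2 — f₀ = ω₀/(2π) = 437.7 Hz.
Step 3 — Parallel Q: Q = R/(ω₀L) = 101/(2750·0.00114) = 32.22.
Step 4 — Bandwidth: Δω = ω₀/Q = 85.35 rad/s; BW = Δω/(2π) = 13.58 Hz.

(a) f₀ = 437.7 Hz  (b) Q = 32.22  (c) BW = 13.58 Hz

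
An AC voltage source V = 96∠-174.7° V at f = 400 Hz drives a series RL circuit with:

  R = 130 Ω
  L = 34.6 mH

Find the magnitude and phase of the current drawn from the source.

Step 1 — Angular frequency: ω = 2π·f = 2π·400 = 2513 rad/s.
Step 2 — Component impedances:
  R: Z = R = 130 Ω
  L: Z = jωL = j·2513·0.0346 = 0 + j86.96 Ω
Step 3 — Series combination: Z_total = R + L = 130 + j86.96 Ω = 156.4∠33.8° Ω.
Step 4 — Source phasor: V = 96∠-174.7° V = -95.59 - j8.868 V.
Step 5 — Ohm's law: I = V / Z_total = (-95.59 - j8.868) / (130 + j86.96) = -0.5395 + j0.2927 A.
Step 6 — Convert to polar: |I| = 0.6138 A, ∠I = 151.5°.

I = 0.6138∠151.5° A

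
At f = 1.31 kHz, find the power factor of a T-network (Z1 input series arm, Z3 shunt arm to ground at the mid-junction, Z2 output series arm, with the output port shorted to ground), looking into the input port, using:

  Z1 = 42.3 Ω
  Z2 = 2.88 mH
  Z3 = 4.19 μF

Step 1 — Angular frequency: ω = 2π·f = 2π·1310 = 8231 rad/s.
Step 2 — Component impedances:
  Z1: Z = R = 42.3 Ω
  Z2: Z = jωL = j·8231·0.00288 = 0 + j23.71 Ω
  Z3: Z = 1/(jωC) = -j/(ω·C) = 0 - j29 Ω
Step 3 — With the output port shorted to ground, the output series arm Z2 runs from the junction to ground; the shunt arm Z3 also runs from the junction to ground. They appear in parallel: Z3 || Z2 = 0 + j129.9 Ω.
Step 4 — Series with input arm Z1: Z_in = Z1 + (Z3 || Z2) = 42.3 + j129.9 Ω = 136.6∠72.0° Ω.
Step 5 — Power factor: PF = cos(φ) = Re(Z)/|Z| = 42.3/136.63 = 0.3096.
Step 6 — Type: Im(Z) = 129.9 ⇒ lagging (phase φ = 72.0°).

PF = 0.3096 (lagging, φ = 72.0°)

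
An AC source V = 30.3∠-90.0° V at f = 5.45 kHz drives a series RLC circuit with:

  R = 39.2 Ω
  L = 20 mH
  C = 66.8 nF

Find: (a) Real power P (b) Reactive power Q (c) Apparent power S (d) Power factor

Step 1 — Angular frequency: ω = 2π·f = 2π·5450 = 3.424e+04 rad/s.
Step 2 — Component impedances:
  R: Z = R = 39.2 Ω
  L: Z = jωL = j·3.424e+04·0.02 = 0 + j684.9 Ω
  C: Z = 1/(jωC) = -j/(ω·C) = 0 - j437.2 Ω
Step 3 — Series combination: Z_total = R + L + C = 39.2 + j247.7 Ω = 250.8∠81.0° Ω.
Step 4 — Source phasor: V = 30.3∠-90.0° V = 0 - j30.3 V.
Step 5 — Current: I = V / Z = -0.1193 - j0.01889 A = 0.1208∠-171.0° A.
Step 6 — Complex power: S = V·I* = 0.5722 + j3.616 VA.
Step 7 — Real power: P = Re(S) = 0.5722 W.
Step 8 — Reactive power: Q = Im(S) = 3.616 VAR.
Step 9 — Apparent power: |S| = 3.661 VA.
Step 10 — Power factor: PF = P/|S| = 0.1563 (lagging).

(a) P = 0.5722 W  (b) Q = 3.616 VAR  (c) S = 3.661 VA  (d) PF = 0.1563 (lagging)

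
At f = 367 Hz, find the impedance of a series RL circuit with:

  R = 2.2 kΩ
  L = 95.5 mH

Step 1 — Angular frequency: ω = 2π·f = 2π·367 = 2306 rad/s.
Step 2 — Component impedances:
  R: Z = R = 2200 Ω
  L: Z = jωL = j·2306·0.0955 = 0 + j220.2 Ω
Step 3 — Series combination: Z_total = R + L = 2200 + j220.2 Ω = 2211∠5.7° Ω.

Z = 2200 + j220.2 Ω = 2211∠5.7° Ω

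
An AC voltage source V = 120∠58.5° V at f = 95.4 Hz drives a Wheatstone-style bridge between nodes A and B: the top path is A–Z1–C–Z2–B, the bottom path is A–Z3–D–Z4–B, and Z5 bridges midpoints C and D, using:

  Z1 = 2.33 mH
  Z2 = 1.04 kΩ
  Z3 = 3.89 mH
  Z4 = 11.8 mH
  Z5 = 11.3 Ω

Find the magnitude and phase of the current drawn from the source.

Step 1 — Angular frequency: ω = 2π·f = 2π·95.4 = 599.4 rad/s.
Step 2 — Component impedances:
  Z1: Z = jωL = j·599.4·0.00233 = 0 + j1.397 Ω
  Z2: Z = R = 1040 Ω
  Z3: Z = jωL = j·599.4·0.00389 = 0 + j2.332 Ω
  Z4: Z = jωL = j·599.4·0.0118 = 0 + j7.073 Ω
  Z5: Z = R = 11.3 Ω
Step 3 — Bridge requires nodal analysis (the Z5 bridge couples midpoints C and D, so the two paths cannot be reduced to a simple series/parallel combination). Setting node B to ground and injecting 1 A at node A, the 3-node admittance system at A, C, D solves to V_A = Z_AB = 0.5142 + j9.249 Ω = 9.263∠86.8° Ω.
Step 4 — Source phasor: V = 120∠58.5° V = 62.7 + j102.3 V.
Step 5 — Ohm's law: I = V / Z_total = (62.7 + j102.3) / (0.5142 + j9.249) = 11.4 - j6.145 A.
Step 6 — Convert to polar: |I| = 12.95 A, ∠I = -28.3°.

I = 12.95∠-28.3° A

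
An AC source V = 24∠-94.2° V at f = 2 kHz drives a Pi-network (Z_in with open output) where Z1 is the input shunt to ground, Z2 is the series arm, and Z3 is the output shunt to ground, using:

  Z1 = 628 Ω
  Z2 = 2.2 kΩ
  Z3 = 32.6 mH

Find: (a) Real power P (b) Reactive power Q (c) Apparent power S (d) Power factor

Step 1 — Angular frequency: ω = 2π·f = 2π·2000 = 1.257e+04 rad/s.
Step 2 — Component impedances:
  Z1: Z = R = 628 Ω
  Z2: Z = R = 2200 Ω
  Z3: Z = jωL = j·1.257e+04·0.0326 = 0 + j409.7 Ω
Step 3 — With open output, the series arm Z2 and the output shunt Z3 appear in series to ground: Z2 + Z3 = 2200 + j409.7 Ω.
Step 4 — Parallel with input shunt Z1: Z_in = Z1 || (Z2 + Z3) = 491.4 + j19.79 Ω = 491.8∠2.3° Ω.
Step 5 — Source phasor: V = 24∠-94.2° V = -1.758 - j23.94 V.
Step 6 — Current: I = V / Z = -0.005529 - j0.04849 A = 0.0488∠-96.5° A.
Step 7 — Complex power: S = V·I* = 1.17 + j0.04712 VA.
Step 8 — Real power: P = Re(S) = 1.17 W.
Step 9 — Reactive power: Q = Im(S) = 0.04712 VAR.
Step 10 — Apparent power: |S| = 1.171 VA.
Step 11 — Power factor: PF = P/|S| = 0.9992 (lagging).

(a) P = 1.17 W  (b) Q = 0.04712 VAR  (c) S = 1.171 VA  (d) PF = 0.9992 (lagging)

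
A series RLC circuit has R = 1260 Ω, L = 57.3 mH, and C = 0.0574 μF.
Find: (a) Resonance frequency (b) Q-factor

Step 1 — Resonance condition Im(Z)=0 gives ω₀ = 1/√(LC).
Step 2 — ω₀ = 1/√(0.0573·5.74e-08) = 1.744e+04 rad/s.
Step 3 — f₀ = ω₀/(2π) = 2775 Hz.
Step 4 — Series Q: Q = ω₀L/R = 1.744e+04·0.0573/1260 = 0.793.

(a) f₀ = 2775 Hz  (b) Q = 0.793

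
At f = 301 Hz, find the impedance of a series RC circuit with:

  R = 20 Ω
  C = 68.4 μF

Step 1 — Angular frequency: ω = 2π·f = 2π·301 = 1891 rad/s.
Step 2 — Component impedances:
  R: Z = R = 20 Ω
  C: Z = 1/(jωC) = -j/(ω·C) = 0 - j7.73 Ω
Step 3 — Series combination: Z_total = R + C = 20 - j7.73 Ω = 21.44∠-21.1° Ω.

Z = 20 - j7.73 Ω = 21.44∠-21.1° Ω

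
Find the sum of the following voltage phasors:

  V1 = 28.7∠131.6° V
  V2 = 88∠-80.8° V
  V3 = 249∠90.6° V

Step 1 — Convert each phasor to rectangular form:
  V1 = 28.7·(cos(131.6°) + j·sin(131.6°)) = -19.05 + j21.46 V
  V2 = 88·(cos(-80.8°) + j·sin(-80.8°)) = 14.07 - j86.87 V
  V3 = 249·(cos(90.6°) + j·sin(90.6°)) = -2.607 + j249 V
Step 2 — Sum components: V_total = -7.593 + j183.6 V.
Step 3 — Convert to polar: |V_total| = 183.7 V, ∠V_total = 92.4°.

V_total = 183.7∠92.4° V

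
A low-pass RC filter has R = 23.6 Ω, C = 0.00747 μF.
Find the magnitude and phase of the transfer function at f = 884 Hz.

Step 1 — Angular frequency: ω = 2π·884 = 5554 rad/s.
Step 2 — Transfer function: H(jω) = 1/(1 + jωRC).
Step 3 — Denominator: 1 + jωRC = 1 + j·5554·23.6·7.47e-09 = 1 + j0.0009792.
Step 4 — H = 1 - j0.0009792.
Step 5 — Magnitude: |H| = 1 (-0.0 dB); phase: φ = -0.1°.

|H| = 1 (-0.0 dB), φ = -0.1°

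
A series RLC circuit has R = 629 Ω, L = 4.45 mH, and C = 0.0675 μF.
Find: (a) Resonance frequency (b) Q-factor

Step 1 — Resonance condition Im(Z)=0 gives ω₀ = 1/√(LC).
Step 2 — ω₀ = 1/√(0.00445·6.75e-08) = 5.77e+04 rad/s.
Step 3 — f₀ = ω₀/(2π) = 9183 Hz.
Step 4 — Series Q: Q = ω₀L/R = 5.77e+04·0.00445/629 = 0.4082.

(a) f₀ = 9183 Hz  (b) Q = 0.4082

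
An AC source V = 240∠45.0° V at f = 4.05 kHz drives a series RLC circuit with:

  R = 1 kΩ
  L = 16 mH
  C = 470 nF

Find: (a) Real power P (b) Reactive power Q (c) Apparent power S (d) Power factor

Step 1 — Angular frequency: ω = 2π·f = 2π·4050 = 2.545e+04 rad/s.
Step 2 — Component impedances:
  R: Z = R = 1000 Ω
  L: Z = jωL = j·2.545e+04·0.016 = 0 + j407.2 Ω
  C: Z = 1/(jωC) = -j/(ω·C) = 0 - j83.61 Ω
Step 3 — Series combination: Z_total = R + L + C = 1000 + j323.5 Ω = 1051∠17.9° Ω.
Step 4 — Source phasor: V = 240∠45.0° V = 169.7 + j169.7 V.
Step 5 — Current: I = V / Z = 0.2033 + j0.1039 A = 0.2283∠27.1° A.
Step 6 — Complex power: S = V·I* = 52.14 + j16.87 VA.
Step 7 — Real power: P = Re(S) = 52.14 W.
Step 8 — Reactive power: Q = Im(S) = 16.87 VAR.
Step 9 — Apparent power: |S| = 54.8 VA.
Step 10 — Power factor: PF = P/|S| = 0.9514 (lagging).

(a) P = 52.14 W  (b) Q = 16.87 VAR  (c) S = 54.8 VA  (d) PF = 0.9514 (lagging)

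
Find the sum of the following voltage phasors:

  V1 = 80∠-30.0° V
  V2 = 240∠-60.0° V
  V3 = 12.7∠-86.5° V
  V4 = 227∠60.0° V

Step 1 — Convert each phasor to rectangular form:
  V1 = 80·(cos(-30.0°) + j·sin(-30.0°)) = 69.28 - j40 V
  V2 = 240·(cos(-60.0°) + j·sin(-60.0°)) = 120 - j207.8 V
  V3 = 12.7·(cos(-86.5°) + j·sin(-86.5°)) = 0.7753 - j12.68 V
  V4 = 227·(cos(60.0°) + j·sin(60.0°)) = 113.5 + j196.6 V
Step 2 — Sum components: V_total = 303.6 - j63.93 V.
Step 3 — Convert to polar: |V_total| = 310.2 V, ∠V_total = -11.9°.

V_total = 310.2∠-11.9° V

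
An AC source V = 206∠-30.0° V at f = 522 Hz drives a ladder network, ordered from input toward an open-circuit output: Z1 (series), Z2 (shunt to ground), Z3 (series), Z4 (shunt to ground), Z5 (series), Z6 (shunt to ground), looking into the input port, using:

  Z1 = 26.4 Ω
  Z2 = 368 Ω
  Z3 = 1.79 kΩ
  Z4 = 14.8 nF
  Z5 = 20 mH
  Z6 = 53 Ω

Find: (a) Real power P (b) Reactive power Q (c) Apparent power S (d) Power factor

Step 1 — Angular frequency: ω = 2π·f = 2π·522 = 3280 rad/s.
Step 2 — Component impedances:
  Z1: Z = R = 26.4 Ω
  Z2: Z = R = 368 Ω
  Z3: Z = R = 1790 Ω
  Z4: Z = 1/(jωC) = -j/(ω·C) = 0 - j2.06e+04 Ω
  Z5: Z = jωL = j·3280·0.02 = 0 + j65.6 Ω
  Z6: Z = R = 53 Ω
Step 3 — Ladder network (open output): work backward from the far end, alternating series and parallel combinations. Z_in = 333.2 + j1.817 Ω = 333.2∠0.3° Ω.
Step 4 — Source phasor: V = 206∠-30.0° V = 178.4 - j103 V.
Step 5 — Current: I = V / Z = 0.5337 - j0.312 A = 0.6182∠-30.3° A.
Step 6 — Complex power: S = V·I* = 127.4 + j0.6944 VA.
Step 7 — Real power: P = Re(S) = 127.4 W.
Step 8 — Reactive power: Q = Im(S) = 0.6944 VAR.
Step 9 — Apparent power: |S| = 127.4 VA.
Step 10 — Power factor: PF = P/|S| = 1 (lagging).

(a) P = 127.4 W  (b) Q = 0.6944 VAR  (c) S = 127.4 VA  (d) PF = 1 (lagging)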